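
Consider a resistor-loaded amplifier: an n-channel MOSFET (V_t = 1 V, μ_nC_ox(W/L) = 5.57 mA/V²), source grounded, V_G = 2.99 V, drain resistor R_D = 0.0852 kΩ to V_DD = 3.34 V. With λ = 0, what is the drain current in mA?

I_D = 11.0 mA

V_GS = V_G = 2.99 V, so V_ov = 2.99 − 1 = 1.99 V.
Assume saturation: I_D = ½ k_n V_ov² = 0.5 × 5.57 × 1.99² = 11 mA, giving V_DS = V_DD − I_D R_D = 3.34 − 11 × 0.0852 = 2.4 V.
V_DS = 2.4 V ≥ V_ov = 1.99 V, confirming saturation.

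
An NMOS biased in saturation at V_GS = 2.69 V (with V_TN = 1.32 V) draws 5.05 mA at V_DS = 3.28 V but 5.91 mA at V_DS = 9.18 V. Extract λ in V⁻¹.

λ = 0.0319 V⁻¹

With V_GS fixed, I_D ∝ (1 + λ V_DS) in saturation, so I_D2/I_D1 = (1 + λ V_DS2)/(1 + λ V_DS1).
5.91/5.05 = 1.17 = (1 + 9.18 λ)/(1 + 3.28 λ).
Solving: λ (I_D1 V_DS2 − I_D2 V_DS1) = I_D2 − I_D1, so λ = (5.91 − 5.05) / (5.05 × 9.18 − 5.91 × 3.28) = 0.86 / 27 = 0.0319 V⁻¹.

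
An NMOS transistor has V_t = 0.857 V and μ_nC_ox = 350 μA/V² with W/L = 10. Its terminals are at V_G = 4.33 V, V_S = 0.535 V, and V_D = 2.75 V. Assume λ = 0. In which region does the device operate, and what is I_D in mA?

V_GS = V_G − V_S = 4.33 − 0.535 = 3.79 V; V_DS = V_D − V_S = 2.75 − 0.535 = 2.21 V.
k_n = μ_nC_ox · (W/L) = 3.5 mA/V².
V_ov = V_GS − V_t = 3.79 − 0.857 = 2.94 V.
Since V_DS = 2.21 V < V_ov = 2.94 V, the device is in the triode region.
I_D = k_n [V_ov · V_DS − ½ V_DS²] = 3.5 × [2.94 × 2.21 − 0.5 × 2.21²] = 14.2 mA.

Triode; I_D = 14.2 mA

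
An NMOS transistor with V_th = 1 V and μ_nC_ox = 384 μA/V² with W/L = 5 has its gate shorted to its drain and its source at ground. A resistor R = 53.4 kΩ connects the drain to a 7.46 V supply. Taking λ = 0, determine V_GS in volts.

V_GS = 1.35 V

With gate tied to drain, V_GS = V_DS ≥ V_GS − V_th, so the device is in saturation.
k_n = μ_nC_ox · (W/L) = 1.92 mA/V².
KCL at the drain: ½ k_n (V_GS − V_th)² = (V_DD − V_GS)/R.
Let x = V_GS − 1. Then 51.3 x² + x − 6.46 = 0, giving x = 0.345 V (positive root), so V_GS = 1.35 V.
I_D = (V_DD − V_GS)/R = (7.46 − 1.35) / 53.4 = 0.115 mA.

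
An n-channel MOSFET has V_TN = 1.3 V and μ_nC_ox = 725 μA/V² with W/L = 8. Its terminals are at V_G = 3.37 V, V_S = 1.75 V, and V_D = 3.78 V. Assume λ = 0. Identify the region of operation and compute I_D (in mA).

Saturation; I_D = 0.297 mA

V_GS = V_G − V_S = 3.37 − 1.75 = 1.62 V; V_DS = V_D − V_S = 3.78 − 1.75 = 2.03 V.
k_n = μ_nC_ox · (W/L) = 5.8 mA/V².
V_ov = V_GS − V_TN = 1.62 − 1.3 = 0.32 V.
Since V_DS = 2.03 V ≥ V_ov = 0.32 V, the device is in saturation.
I_D = ½ k_n V_ov² = 0.5 × 5.8 × 0.32² = 0.297 mA.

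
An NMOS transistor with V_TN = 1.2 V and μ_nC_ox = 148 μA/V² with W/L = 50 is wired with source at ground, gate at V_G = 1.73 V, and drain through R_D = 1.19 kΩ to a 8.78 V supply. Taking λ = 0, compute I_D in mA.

V_GS = V_G = 1.73 V, so V_ov = 1.73 − 1.2 = 0.53 V.
k_n = μ_nC_ox · (W/L) = 7.4 mA/V².
Assume saturation: I_D = ½ k_n V_ov² = 0.5 × 7.4 × 0.53² = 1.04 mA, giving V_DS = V_DD − I_D R_D = 8.78 − 1.04 × 1.19 = 7.54 V.
V_DS = 7.54 V ≥ V_ov = 0.53 V, confirming saturation.

I_D = 1.04 mA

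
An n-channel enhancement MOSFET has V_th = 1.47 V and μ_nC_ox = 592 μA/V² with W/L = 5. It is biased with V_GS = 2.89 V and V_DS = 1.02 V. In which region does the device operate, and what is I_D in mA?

Triode; I_D = 2.75 mA

k_n = μ_nC_ox · (W/L) = 2.96 mA/V².
V_ov = V_GS − V_th = 2.89 − 1.47 = 1.42 V.
Since V_DS = 1.02 V < V_ov = 1.42 V, the device is in the triode region.
I_D = k_n [V_ov · V_DS − ½ V_DS²] = 2.96 × [1.42 × 1.02 − 0.5 × 1.02²] = 2.75 mA.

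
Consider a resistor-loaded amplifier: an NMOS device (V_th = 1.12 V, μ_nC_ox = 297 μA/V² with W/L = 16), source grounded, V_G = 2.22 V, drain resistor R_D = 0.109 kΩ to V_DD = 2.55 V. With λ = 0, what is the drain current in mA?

V_GS = V_G = 2.22 V, so V_ov = 2.22 − 1.12 = 1.1 V.
k_n = μ_nC_ox · (W/L) = 4.752 mA/V².
Assume saturation: I_D = ½ k_n V_ov² = 0.5 × 4.752 × 1.1² = 2.87 mA, giving V_DS = V_DD − I_D R_D = 2.55 − 2.87 × 0.109 = 2.24 V.
V_DS = 2.24 V ≥ V_ov = 1.1 V, confirming saturation.

I_D = 2.87 mA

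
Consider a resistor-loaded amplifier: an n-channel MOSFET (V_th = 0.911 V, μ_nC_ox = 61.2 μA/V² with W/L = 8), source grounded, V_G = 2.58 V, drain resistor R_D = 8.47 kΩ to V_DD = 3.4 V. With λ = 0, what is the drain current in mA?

I_D = 0.343 mA

V_GS = V_G = 2.58 V, so V_ov = 2.58 − 0.911 = 1.67 V.
k_n = μ_nC_ox · (W/L) = 0.4896 mA/V².
Assume saturation: I_D = ½ k_n V_ov² = 0.5 × 0.4896 × 1.67² = 0.682 mA, giving V_DS = V_DD − I_D R_D = 3.4 − 0.682 × 8.47 = -2.38 V.
But -2.38 V < V_ov = 1.67 V, so the device is actually in triode.
In triode I_D = k_n[V_ov V_DS − ½ V_DS²] and I_D = (V_DD − V_DS)/R_D. Equating: 2.07 V_DS² − 7.921 V_DS + 3.4 = 0, giving V_DS = 0.493 V (the root below V_ov).
I_D = (3.4 − 0.493) / 8.47 = 0.343 mA.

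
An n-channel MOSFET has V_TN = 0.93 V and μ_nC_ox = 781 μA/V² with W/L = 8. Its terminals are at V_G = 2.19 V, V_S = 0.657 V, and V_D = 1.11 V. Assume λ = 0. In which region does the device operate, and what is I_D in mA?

Triode; I_D = 1.07 mA

V_GS = V_G − V_S = 2.19 − 0.657 = 1.53 V; V_DS = V_D − V_S = 1.11 − 0.657 = 0.453 V.
k_n = μ_nC_ox · (W/L) = 6.248 mA/V².
V_ov = V_GS − V_TN = 1.53 − 0.93 = 0.603 V.
Since V_DS = 0.453 V < V_ov = 0.603 V, the device is in the triode region.
I_D = k_n [V_ov · V_DS − ½ V_DS²] = 6.248 × [0.603 × 0.453 − 0.5 × 0.453²] = 1.07 mA.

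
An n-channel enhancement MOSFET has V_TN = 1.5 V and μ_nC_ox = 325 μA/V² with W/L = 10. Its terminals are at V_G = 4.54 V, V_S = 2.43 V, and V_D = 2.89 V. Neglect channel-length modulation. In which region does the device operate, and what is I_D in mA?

V_GS = V_G − V_S = 4.54 − 2.43 = 2.11 V; V_DS = V_D − V_S = 2.89 − 2.43 = 0.46 V.
k_n = μ_nC_ox · (W/L) = 3.25 mA/V².
V_ov = V_GS − V_TN = 2.11 − 1.5 = 0.61 V.
Since V_DS = 0.46 V < V_ov = 0.61 V, the device is in the triode region.
I_D = k_n [V_ov · V_DS − ½ V_DS²] = 3.25 × [0.61 × 0.46 − 0.5 × 0.46²] = 0.568 mA.

Triode; I_D = 0.568 mA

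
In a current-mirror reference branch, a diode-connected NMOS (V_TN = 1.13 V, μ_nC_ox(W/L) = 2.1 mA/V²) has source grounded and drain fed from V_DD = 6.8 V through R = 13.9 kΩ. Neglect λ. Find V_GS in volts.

V_GS = 1.72 V

With gate tied to drain, V_GS = V_DS ≥ V_GS − V_TN, so the device is in saturation.
KCL at the drain: ½ k_n (V_GS − V_TN)² = (V_DD − V_GS)/R.
Let x = V_GS − 1.13. Then 14.6 x² + x − 5.67 = 0, giving x = 0.59 V (positive root), so V_GS = 1.72 V.
I_D = (V_DD − V_GS)/R = (6.8 − 1.72) / 13.9 = 0.365 mA.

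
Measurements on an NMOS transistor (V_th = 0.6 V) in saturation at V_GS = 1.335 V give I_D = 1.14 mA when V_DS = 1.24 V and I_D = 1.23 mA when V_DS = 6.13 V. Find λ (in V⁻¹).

With V_GS fixed, I_D ∝ (1 + λ V_DS) in saturation, so I_D2/I_D1 = (1 + λ V_DS2)/(1 + λ V_DS1).
1.23/1.14 = 1.079 = (1 + 6.13 λ)/(1 + 1.24 λ).
Solving: λ (I_D1 V_DS2 − I_D2 V_DS1) = I_D2 − I_D1, so λ = (1.23 − 1.14) / (1.14 × 6.13 − 1.23 × 1.24) = 0.09 / 5.46 = 0.0165 V⁻¹.

λ = 0.0165 V⁻¹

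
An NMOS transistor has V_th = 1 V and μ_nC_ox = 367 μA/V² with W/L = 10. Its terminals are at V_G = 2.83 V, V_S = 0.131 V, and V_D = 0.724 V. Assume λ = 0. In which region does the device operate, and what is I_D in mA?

Triode; I_D = 3.05 mA

V_GS = V_G − V_S = 2.83 − 0.131 = 2.7 V; V_DS = V_D − V_S = 0.724 − 0.131 = 0.593 V.
k_n = μ_nC_ox · (W/L) = 3.67 mA/V².
V_ov = V_GS − V_th = 2.7 − 1 = 1.7 V.
Since V_DS = 0.593 V < V_ov = 1.7 V, the device is in the triode region.
I_D = k_n [V_ov · V_DS − ½ V_DS²] = 3.67 × [1.7 × 0.593 − 0.5 × 0.593²] = 3.05 mA.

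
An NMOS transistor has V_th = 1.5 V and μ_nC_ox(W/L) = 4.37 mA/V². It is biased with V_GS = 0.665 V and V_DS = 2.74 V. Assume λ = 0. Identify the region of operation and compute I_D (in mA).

V_GS = 0.665 V < V_th = 1.5 V, so the transistor is in cutoff.

Cutoff; I_D = 0 mA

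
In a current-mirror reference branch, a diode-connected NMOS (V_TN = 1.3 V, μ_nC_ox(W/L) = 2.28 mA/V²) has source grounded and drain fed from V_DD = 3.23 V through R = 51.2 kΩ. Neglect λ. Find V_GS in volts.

V_GS = 1.47 V

With gate tied to drain, V_GS = V_DS ≥ V_GS − V_TN, so the device is in saturation.
KCL at the drain: ½ k_n (V_GS − V_TN)² = (V_DD − V_GS)/R.
Let x = V_GS − 1.3. Then 58.4 x² + x − 1.93 = 0, giving x = 0.173 V (positive root), so V_GS = 1.47 V.
I_D = (V_DD − V_GS)/R = (3.23 − 1.47) / 51.2 = 0.0343 mA.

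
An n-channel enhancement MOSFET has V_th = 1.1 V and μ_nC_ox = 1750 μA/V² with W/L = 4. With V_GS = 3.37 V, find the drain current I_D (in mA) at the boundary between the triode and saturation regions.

I_D = 18.0 mA

At the boundary V_DS = V_ov = V_GS − V_th = 3.37 − 1.1 = 2.27 V.
k_n = μ_nC_ox · (W/L) = 7 mA/V².
I_D = ½ k_n V_ov² = 0.5 × 7 × 2.27² = 18 mA.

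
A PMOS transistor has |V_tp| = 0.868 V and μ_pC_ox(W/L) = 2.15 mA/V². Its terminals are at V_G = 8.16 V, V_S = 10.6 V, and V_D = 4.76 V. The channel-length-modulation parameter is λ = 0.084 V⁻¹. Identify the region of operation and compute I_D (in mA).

Saturation; I_D = 3.96 mA

V_SG = V_S − V_G = 10.6 − 8.16 = 2.44 V; V_SD = V_S − V_D = 10.6 − 4.76 = 5.84 V.
V_ov = V_SG − |V_tp| = 2.44 − 0.868 = 1.57 V.
Since V_SD = 5.84 V ≥ V_ov = 1.57 V, the device is in saturation.
I_D = ½ k_p V_ov² (1 + λ V_SD) = 0.5 × 2.15 × 1.57² × (1 + 0.084 × 5.84) = 3.96 mA.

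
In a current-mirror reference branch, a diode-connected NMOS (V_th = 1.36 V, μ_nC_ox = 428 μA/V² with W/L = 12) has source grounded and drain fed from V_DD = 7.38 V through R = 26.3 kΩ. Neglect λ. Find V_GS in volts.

V_GS = 1.65 V

With gate tied to drain, V_GS = V_DS ≥ V_GS − V_th, so the device is in saturation.
k_n = μ_nC_ox · (W/L) = 5.136 mA/V².
KCL at the drain: ½ k_n (V_GS − V_th)² = (V_DD − V_GS)/R.
Let x = V_GS − 1.36. Then 67.5 x² + x − 6.02 = 0, giving x = 0.291 V (positive root), so V_GS = 1.65 V.
I_D = (V_DD − V_GS)/R = (7.38 − 1.65) / 26.3 = 0.218 mA.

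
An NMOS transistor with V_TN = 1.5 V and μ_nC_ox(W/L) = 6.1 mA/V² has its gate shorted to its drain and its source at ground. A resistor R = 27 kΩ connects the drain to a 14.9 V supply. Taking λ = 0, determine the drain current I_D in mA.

I_D = 0.482 mA

With gate tied to drain, V_GS = V_DS ≥ V_GS − V_TN, so the device is in saturation.
KCL at the drain: ½ k_n (V_GS − V_TN)² = (V_DD − V_GS)/R.
Let x = V_GS − 1.5. Then 82.3 x² + x − 13.4 = 0, giving x = 0.397 V (positive root), so V_GS = 1.9 V.
I_D = (V_DD − V_GS)/R = (14.9 − 1.9) / 27 = 0.482 mA.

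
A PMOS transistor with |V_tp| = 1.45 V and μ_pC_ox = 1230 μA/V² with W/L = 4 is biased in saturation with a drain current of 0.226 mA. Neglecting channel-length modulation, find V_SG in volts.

k_p = μ_pC_ox · (W/L) = 4.92 mA/V².
In saturation I_D = ½ k_p (V_SG − |V_tp|)², so V_SG − |V_tp| = √(2 I_D / k_p) = √(2 × 0.226 / 4.92) = 0.303 V.
V_SG = 1.45 + 0.303 = 1.75 V.

V_SG = 1.75 V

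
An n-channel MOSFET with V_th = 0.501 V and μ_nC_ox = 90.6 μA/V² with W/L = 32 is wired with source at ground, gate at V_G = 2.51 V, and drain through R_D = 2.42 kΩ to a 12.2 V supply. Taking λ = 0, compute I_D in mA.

I_D = 4.60 mA

V_GS = V_G = 2.51 V, so V_ov = 2.51 − 0.501 = 2.01 V.
k_n = μ_nC_ox · (W/L) = 2.899 mA/V².
Assume saturation: I_D = ½ k_n V_ov² = 0.5 × 2.899 × 2.01² = 5.85 mA, giving V_DS = V_DD − I_D R_D = 12.2 − 5.85 × 2.42 = -1.96 V.
But -1.96 V < V_ov = 2.01 V, so the device is actually in triode.
In triode I_D = k_n[V_ov V_DS − ½ V_DS²] and I_D = (V_DD − V_DS)/R_D. Equating: 3.51 V_DS² − 15.1 V_DS + 12.2 = 0, giving V_DS = 1.08 V (the root below V_ov).
I_D = (12.2 − 1.08) / 2.42 = 4.6 mA.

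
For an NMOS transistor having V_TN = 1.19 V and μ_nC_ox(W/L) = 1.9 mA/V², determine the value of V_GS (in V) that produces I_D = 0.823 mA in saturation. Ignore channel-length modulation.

In saturation I_D = ½ k_n (V_GS − V_TN)², so V_GS − V_TN = √(2 I_D / k_n) = √(2 × 0.823 / 1.9) = 0.931 V.
V_GS = 1.19 + 0.931 = 2.12 V.

V_GS = 2.12 V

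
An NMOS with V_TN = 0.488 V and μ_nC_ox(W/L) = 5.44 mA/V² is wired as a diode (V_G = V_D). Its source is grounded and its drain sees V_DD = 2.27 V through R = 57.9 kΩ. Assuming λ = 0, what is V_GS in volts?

With gate tied to drain, V_GS = V_DS ≥ V_GS − V_TN, so the device is in saturation.
KCL at the drain: ½ k_n (V_GS − V_TN)² = (V_DD − V_GS)/R.
Let x = V_GS − 0.488. Then 157 x² + x − 1.782 = 0, giving x = 0.103 V (positive root), so V_GS = 0.591 V.
I_D = (V_DD − V_GS)/R = (2.27 − 0.591) / 57.9 = 0.029 mA.

V_GS = 0.591 V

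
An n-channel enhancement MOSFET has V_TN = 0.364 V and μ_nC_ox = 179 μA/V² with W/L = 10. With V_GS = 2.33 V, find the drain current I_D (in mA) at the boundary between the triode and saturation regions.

I_D = 3.46 mA

At the boundary V_DS = V_ov = V_GS − V_TN = 2.33 − 0.364 = 1.97 V.
k_n = μ_nC_ox · (W/L) = 1.79 mA/V².
I_D = ½ k_n V_ov² = 0.5 × 1.79 × 1.97² = 3.46 mA.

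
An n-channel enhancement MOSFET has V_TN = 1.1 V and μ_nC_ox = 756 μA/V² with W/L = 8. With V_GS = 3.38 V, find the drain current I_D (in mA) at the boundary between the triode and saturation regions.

I_D = 15.7 mA

At the boundary V_DS = V_ov = V_GS − V_TN = 3.38 − 1.1 = 2.28 V.
k_n = μ_nC_ox · (W/L) = 6.048 mA/V².
I_D = ½ k_n V_ov² = 0.5 × 6.048 × 2.28² = 15.7 mA.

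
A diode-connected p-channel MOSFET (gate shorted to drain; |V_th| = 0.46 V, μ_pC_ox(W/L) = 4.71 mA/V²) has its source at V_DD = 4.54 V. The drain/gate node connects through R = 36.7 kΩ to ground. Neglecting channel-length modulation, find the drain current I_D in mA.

With gate tied to drain, V_SG = V_SD ≥ V_SG − |V_th|, so the device is in saturation.
KCL at the drain: ½ k_p (V_SG − |V_th|)² = (V_DD − V_SG)/R.
Let x = V_SG − 0.46. Then 86.4 x² + x − 4.08 = 0, giving x = 0.212 V (positive root), so V_SG = 0.672 V.
I_D = (V_DD − V_SG)/R = (4.54 − 0.672) / 36.7 = 0.105 mA.

I_D = 0.105 mA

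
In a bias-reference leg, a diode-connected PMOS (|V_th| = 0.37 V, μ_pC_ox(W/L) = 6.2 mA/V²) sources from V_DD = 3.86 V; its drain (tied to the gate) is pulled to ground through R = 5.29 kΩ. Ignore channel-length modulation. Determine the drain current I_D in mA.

With gate tied to drain, V_SG = V_SD ≥ V_SG − |V_th|, so the device is in saturation.
KCL at the drain: ½ k_p (V_SG − |V_th|)² = (V_DD − V_SG)/R.
Let x = V_SG − 0.37. Then 16.4 x² + x − 3.49 = 0, giving x = 0.432 V (positive root), so V_SG = 0.802 V.
I_D = (V_DD − V_SG)/R = (3.86 − 0.802) / 5.29 = 0.578 mA.

I_D = 0.578 mA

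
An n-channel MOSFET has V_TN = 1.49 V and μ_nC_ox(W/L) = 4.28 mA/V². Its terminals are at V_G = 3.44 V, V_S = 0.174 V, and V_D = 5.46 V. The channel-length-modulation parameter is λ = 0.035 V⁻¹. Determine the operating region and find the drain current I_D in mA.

Saturation; I_D = 8.00 mA

V_GS = V_G − V_S = 3.44 − 0.174 = 3.27 V; V_DS = V_D − V_S = 5.46 − 0.174 = 5.29 V.
V_ov = V_GS − V_TN = 3.27 − 1.49 = 1.78 V.
Since V_DS = 5.29 V ≥ V_ov = 1.78 V, the device is in saturation.
I_D = ½ k_n V_ov² (1 + λ V_DS) = 0.5 × 4.28 × 1.78² × (1 + 0.035 × 5.29) = 8 mA.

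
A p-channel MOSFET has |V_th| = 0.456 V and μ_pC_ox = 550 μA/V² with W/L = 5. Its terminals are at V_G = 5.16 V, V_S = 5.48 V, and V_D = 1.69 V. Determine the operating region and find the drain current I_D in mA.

Cutoff; I_D = 0 mA

V_SG = V_S − V_G = 5.48 − 5.16 = 0.32 V; V_SD = V_S − V_D = 5.48 − 1.69 = 3.79 V.
V_SG = 0.32 V < |V_th| = 0.456 V, so the transistor is in cutoff.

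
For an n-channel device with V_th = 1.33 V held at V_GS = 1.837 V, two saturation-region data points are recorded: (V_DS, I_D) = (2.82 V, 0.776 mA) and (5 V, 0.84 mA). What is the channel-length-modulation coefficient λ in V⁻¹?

With V_GS fixed, I_D ∝ (1 + λ V_DS) in saturation, so I_D2/I_D1 = (1 + λ V_DS2)/(1 + λ V_DS1).
0.84/0.776 = 1.082 = (1 + 5 λ)/(1 + 2.82 λ).
Solving: λ (I_D1 V_DS2 − I_D2 V_DS1) = I_D2 − I_D1, so λ = (0.84 − 0.776) / (0.776 × 5 − 0.84 × 2.82) = 0.064 / 1.51 = 0.0424 V⁻¹.

λ = 0.0424 V⁻¹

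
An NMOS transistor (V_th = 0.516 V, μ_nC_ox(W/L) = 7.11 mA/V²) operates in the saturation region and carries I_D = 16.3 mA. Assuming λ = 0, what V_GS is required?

V_GS = 2.66 V

In saturation I_D = ½ k_n (V_GS − V_th)², so V_GS − V_th = √(2 I_D / k_n) = √(2 × 16.3 / 7.11) = 2.14 V.
V_GS = 0.516 + 2.14 = 2.66 V.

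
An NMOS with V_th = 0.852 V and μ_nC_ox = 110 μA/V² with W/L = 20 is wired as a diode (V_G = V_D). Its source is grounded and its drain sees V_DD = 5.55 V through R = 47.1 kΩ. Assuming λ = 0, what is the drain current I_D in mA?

With gate tied to drain, V_GS = V_DS ≥ V_GS − V_th, so the device is in saturation.
k_n = μ_nC_ox · (W/L) = 2.2 mA/V².
KCL at the drain: ½ k_n (V_GS − V_th)² = (V_DD − V_GS)/R.
Let x = V_GS − 0.852. Then 51.8 x² + x − 4.698 = 0, giving x = 0.292 V (positive root), so V_GS = 1.14 V.
I_D = (V_DD − V_GS)/R = (5.55 − 1.14) / 47.1 = 0.0936 mA.

I_D = 0.0936 mA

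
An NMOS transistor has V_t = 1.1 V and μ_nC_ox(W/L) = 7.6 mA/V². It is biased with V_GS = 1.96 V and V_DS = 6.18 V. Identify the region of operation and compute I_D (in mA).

Saturation; I_D = 2.81 mA

V_ov = V_GS − V_t = 1.96 − 1.1 = 0.86 V.
Since V_DS = 6.18 V ≥ V_ov = 0.86 V, the device is in saturation.
I_D = ½ k_n V_ov² = 0.5 × 7.6 × 0.86² = 2.81 mA.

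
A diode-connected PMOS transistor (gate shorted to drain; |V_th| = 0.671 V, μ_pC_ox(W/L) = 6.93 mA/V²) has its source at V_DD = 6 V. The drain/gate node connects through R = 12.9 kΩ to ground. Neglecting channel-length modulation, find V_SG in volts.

With gate tied to drain, V_SG = V_SD ≥ V_SG − |V_th|, so the device is in saturation.
KCL at the drain: ½ k_p (V_SG − |V_th|)² = (V_DD − V_SG)/R.
Let x = V_SG − 0.671. Then 44.7 x² + x − 5.329 = 0, giving x = 0.334 V (positive root), so V_SG = 1.01 V.
I_D = (V_DD − V_SG)/R = (6 − 1.01) / 12.9 = 0.387 mA.

V_SG = 1.01 V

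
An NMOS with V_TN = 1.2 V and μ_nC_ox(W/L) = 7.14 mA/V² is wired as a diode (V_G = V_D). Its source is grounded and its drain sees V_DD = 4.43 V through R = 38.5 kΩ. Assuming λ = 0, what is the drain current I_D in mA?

With gate tied to drain, V_GS = V_DS ≥ V_GS − V_TN, so the device is in saturation.
KCL at the drain: ½ k_n (V_GS − V_TN)² = (V_DD − V_GS)/R.
Let x = V_GS − 1.2. Then 137 x² + x − 3.23 = 0, giving x = 0.15 V (positive root), so V_GS = 1.35 V.
I_D = (V_DD − V_GS)/R = (4.43 − 1.35) / 38.5 = 0.08 mA.

I_D = 0.0800 mA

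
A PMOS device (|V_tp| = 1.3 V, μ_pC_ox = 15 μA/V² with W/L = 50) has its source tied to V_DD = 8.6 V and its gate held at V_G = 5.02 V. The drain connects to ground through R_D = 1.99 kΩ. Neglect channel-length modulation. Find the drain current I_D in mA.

V_SG = V_DD − V_G = 8.6 − 5.02 = 3.58 V, so V_ov = 3.58 − 1.3 = 2.28 V.
k_p = μ_pC_ox · (W/L) = 0.75 mA/V².
Assume saturation: I_D = ½ k_p V_ov² = 0.5 × 0.75 × 2.28² = 1.95 mA, giving V_SD = V_DD − I_D R_D = 8.6 − 1.95 × 1.99 = 4.72 V.
V_SD = 4.72 V ≥ V_ov = 2.28 V, confirming saturation.

I_D = 1.95 mA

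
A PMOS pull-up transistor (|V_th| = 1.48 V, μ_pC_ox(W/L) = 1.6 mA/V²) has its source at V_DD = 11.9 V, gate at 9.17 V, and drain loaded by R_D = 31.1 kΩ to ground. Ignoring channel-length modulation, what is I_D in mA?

I_D = 0.376 mA

V_SG = V_DD − V_G = 11.9 − 9.17 = 2.73 V, so V_ov = 2.73 − 1.48 = 1.25 V.
Assume saturation: I_D = ½ k_p V_ov² = 0.5 × 1.6 × 1.25² = 1.25 mA, giving V_SD = V_DD − I_D R_D = 11.9 − 1.25 × 31.1 = -27 V.
But -27 V < V_ov = 1.25 V, so the device is actually in triode.
In triode I_D = k_p[V_ov V_SD − ½ V_SD²] and I_D = (V_DD − V_SD)/R_D. Equating: 24.9 V_SD² − 63.2 V_SD + 11.9 = 0, giving V_SD = 0.205 V (the root below V_ov).
I_D = (11.9 − 0.205) / 31.1 = 0.376 mA.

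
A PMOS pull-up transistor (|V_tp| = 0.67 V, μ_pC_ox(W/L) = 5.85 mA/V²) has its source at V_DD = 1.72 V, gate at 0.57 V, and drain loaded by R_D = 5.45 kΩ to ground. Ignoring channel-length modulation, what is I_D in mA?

V_SG = V_DD − V_G = 1.72 − 0.57 = 1.15 V, so V_ov = 1.15 − 0.67 = 0.48 V.
Assume saturation: I_D = ½ k_p V_ov² = 0.5 × 5.85 × 0.48² = 0.674 mA, giving V_SD = V_DD − I_D R_D = 1.72 − 0.674 × 5.45 = -1.95 V.
But -1.95 V < V_ov = 0.48 V, so the device is actually in triode.
In triode I_D = k_p[V_ov V_SD − ½ V_SD²] and I_D = (V_DD − V_SD)/R_D. Equating: 15.9 V_SD² − 16.3 V_SD + 1.72 = 0, giving V_SD = 0.119 V (the root below V_ov).
I_D = (1.72 − 0.119) / 5.45 = 0.294 mA.

I_D = 0.294 mA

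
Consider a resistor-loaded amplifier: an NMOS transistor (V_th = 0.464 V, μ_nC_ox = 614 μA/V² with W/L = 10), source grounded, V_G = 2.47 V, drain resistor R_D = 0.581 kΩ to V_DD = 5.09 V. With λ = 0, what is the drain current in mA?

I_D = 7.48 mA

V_GS = V_G = 2.47 V, so V_ov = 2.47 − 0.464 = 2.01 V.
k_n = μ_nC_ox · (W/L) = 6.14 mA/V².
Assume saturation: I_D = ½ k_n V_ov² = 0.5 × 6.14 × 2.01² = 12.4 mA, giving V_DS = V_DD − I_D R_D = 5.09 − 12.4 × 0.581 = -2.09 V.
But -2.09 V < V_ov = 2.01 V, so the device is actually in triode.
In triode I_D = k_n[V_ov V_DS − ½ V_DS²] and I_D = (V_DD − V_DS)/R_D. Equating: 1.78 V_DS² − 8.156 V_DS + 5.09 = 0, giving V_DS = 0.746 V (the root below V_ov).
I_D = (5.09 − 0.746) / 0.581 = 7.48 mA.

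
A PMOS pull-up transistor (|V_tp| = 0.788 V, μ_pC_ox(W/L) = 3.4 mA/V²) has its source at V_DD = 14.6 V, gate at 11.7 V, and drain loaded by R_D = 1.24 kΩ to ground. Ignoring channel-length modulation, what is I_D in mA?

I_D = 7.58 mA

V_SG = V_DD − V_G = 14.6 − 11.7 = 2.9 V, so V_ov = 2.9 − 0.788 = 2.11 V.
Assume saturation: I_D = ½ k_p V_ov² = 0.5 × 3.4 × 2.11² = 7.58 mA, giving V_SD = V_DD − I_D R_D = 14.6 − 7.58 × 1.24 = 5.2 V.
V_SD = 5.2 V ≥ V_ov = 2.11 V, confirming saturation.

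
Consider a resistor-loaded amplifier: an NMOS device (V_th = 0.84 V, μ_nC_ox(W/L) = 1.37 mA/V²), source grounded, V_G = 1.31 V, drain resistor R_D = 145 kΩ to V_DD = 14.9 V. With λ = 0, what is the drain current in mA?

I_D = 0.101 mA

V_GS = V_G = 1.31 V, so V_ov = 1.31 − 0.84 = 0.47 V.
Assume saturation: I_D = ½ k_n V_ov² = 0.5 × 1.37 × 0.47² = 0.151 mA, giving V_DS = V_DD − I_D R_D = 14.9 − 0.151 × 145 = -7.04 V.
But -7.04 V < V_ov = 0.47 V, so the device is actually in triode.
In triode I_D = k_n[V_ov V_DS − ½ V_DS²] and I_D = (V_DD − V_DS)/R_D. Equating: 99.3 V_DS² − 94.37 V_DS + 14.9 = 0, giving V_DS = 0.2 V (the root below V_ov).
I_D = (14.9 − 0.2) / 145 = 0.101 mA.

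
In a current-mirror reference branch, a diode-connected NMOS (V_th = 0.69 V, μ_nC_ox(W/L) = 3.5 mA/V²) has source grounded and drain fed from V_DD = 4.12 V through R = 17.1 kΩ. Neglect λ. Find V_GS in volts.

With gate tied to drain, V_GS = V_DS ≥ V_GS − V_th, so the device is in saturation.
KCL at the drain: ½ k_n (V_GS − V_th)² = (V_DD − V_GS)/R.
Let x = V_GS − 0.69. Then 29.9 x² + x − 3.43 = 0, giving x = 0.322 V (positive root), so V_GS = 1.01 V.
I_D = (V_DD − V_GS)/R = (4.12 − 1.01) / 17.1 = 0.182 mA.

V_GS = 1.01 V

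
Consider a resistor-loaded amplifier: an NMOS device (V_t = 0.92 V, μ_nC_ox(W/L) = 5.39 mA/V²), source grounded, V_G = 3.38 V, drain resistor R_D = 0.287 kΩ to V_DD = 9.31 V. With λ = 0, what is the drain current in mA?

V_GS = V_G = 3.38 V, so V_ov = 3.38 − 0.92 = 2.46 V.
Assume saturation: I_D = ½ k_n V_ov² = 0.5 × 5.39 × 2.46² = 16.3 mA, giving V_DS = V_DD − I_D R_D = 9.31 − 16.3 × 0.287 = 4.63 V.
V_DS = 4.63 V ≥ V_ov = 2.46 V, confirming saturation.

I_D = 16.3 mA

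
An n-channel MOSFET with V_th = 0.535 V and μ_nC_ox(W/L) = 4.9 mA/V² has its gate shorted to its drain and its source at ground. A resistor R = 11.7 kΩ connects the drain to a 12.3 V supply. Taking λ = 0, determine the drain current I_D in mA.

With gate tied to drain, V_GS = V_DS ≥ V_GS − V_th, so the device is in saturation.
KCL at the drain: ½ k_n (V_GS − V_th)² = (V_DD − V_GS)/R.
Let x = V_GS − 0.535. Then 28.7 x² + x − 11.77 = 0, giving x = 0.623 V (positive root), so V_GS = 1.16 V.
I_D = (V_DD − V_GS)/R = (12.3 − 1.16) / 11.7 = 0.952 mA.

I_D = 0.952 mA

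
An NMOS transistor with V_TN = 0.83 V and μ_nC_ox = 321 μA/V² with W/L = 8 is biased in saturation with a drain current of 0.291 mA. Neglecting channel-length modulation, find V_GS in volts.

k_n = μ_nC_ox · (W/L) = 2.568 mA/V².
In saturation I_D = ½ k_n (V_GS − V_TN)², so V_GS − V_TN = √(2 I_D / k_n) = √(2 × 0.291 / 2.568) = 0.476 V.
V_GS = 0.83 + 0.476 = 1.31 V.

V_GS = 1.31 V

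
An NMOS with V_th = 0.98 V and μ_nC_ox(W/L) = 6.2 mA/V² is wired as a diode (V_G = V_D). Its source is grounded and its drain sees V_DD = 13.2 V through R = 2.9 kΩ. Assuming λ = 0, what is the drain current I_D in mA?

With gate tied to drain, V_GS = V_DS ≥ V_GS − V_th, so the device is in saturation.
KCL at the drain: ½ k_n (V_GS − V_th)² = (V_DD − V_GS)/R.
Let x = V_GS − 0.98. Then 8.99 x² + x − 12.22 = 0, giving x = 1.11 V (positive root), so V_GS = 2.09 V.
I_D = (V_DD − V_GS)/R = (13.2 − 2.09) / 2.9 = 3.83 mA.

I_D = 3.83 mA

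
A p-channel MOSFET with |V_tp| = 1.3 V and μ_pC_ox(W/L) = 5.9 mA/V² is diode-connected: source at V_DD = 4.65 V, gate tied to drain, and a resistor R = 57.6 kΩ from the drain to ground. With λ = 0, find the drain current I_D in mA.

With gate tied to drain, V_SG = V_SD ≥ V_SG − |V_tp|, so the device is in saturation.
KCL at the drain: ½ k_p (V_SG − |V_tp|)² = (V_DD − V_SG)/R.
Let x = V_SG − 1.3. Then 170 x² + x − 3.35 = 0, giving x = 0.137 V (positive root), so V_SG = 1.44 V.
I_D = (V_DD − V_SG)/R = (4.65 − 1.44) / 57.6 = 0.0558 mA.

I_D = 0.0558 mA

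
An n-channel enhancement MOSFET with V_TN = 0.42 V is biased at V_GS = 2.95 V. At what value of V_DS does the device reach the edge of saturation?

V_DS,sat = 2.53 V

The boundary between triode and saturation is V_DS = V_GS − V_TN = V_ov.
V_ov = 2.95 − 0.42 = 2.53 V.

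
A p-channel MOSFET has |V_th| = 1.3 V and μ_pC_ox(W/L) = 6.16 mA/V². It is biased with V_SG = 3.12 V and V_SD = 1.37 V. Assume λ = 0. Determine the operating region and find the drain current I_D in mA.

V_ov = V_SG − |V_th| = 3.12 − 1.3 = 1.82 V.
Since V_SD = 1.37 V < V_ov = 1.82 V, the device is in the triode region.
I_D = k_p [V_ov · V_SD − ½ V_SD²] = 6.16 × [1.82 × 1.37 − 0.5 × 1.37²] = 9.58 mA.

Triode; I_D = 9.58 mA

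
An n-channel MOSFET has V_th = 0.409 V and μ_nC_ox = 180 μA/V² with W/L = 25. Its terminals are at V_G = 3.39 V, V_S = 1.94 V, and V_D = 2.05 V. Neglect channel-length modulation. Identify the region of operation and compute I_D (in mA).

Triode; I_D = 0.488 mA

V_GS = V_G − V_S = 3.39 − 1.94 = 1.45 V; V_DS = V_D − V_S = 2.05 − 1.94 = 0.11 V.
k_n = μ_nC_ox · (W/L) = 4.5 mA/V².
V_ov = V_GS − V_th = 1.45 − 0.409 = 1.04 V.
Since V_DS = 0.11 V < V_ov = 1.04 V, the device is in the triode region.
I_D = k_n [V_ov · V_DS − ½ V_DS²] = 4.5 × [1.04 × 0.11 − 0.5 × 0.11²] = 0.488 mA.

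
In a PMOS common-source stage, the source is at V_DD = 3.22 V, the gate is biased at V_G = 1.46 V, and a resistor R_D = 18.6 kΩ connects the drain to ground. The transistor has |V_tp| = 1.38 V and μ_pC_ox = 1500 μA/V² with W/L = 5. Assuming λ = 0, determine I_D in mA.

V_SG = V_DD − V_G = 3.22 − 1.46 = 1.76 V, so V_ov = 1.76 − 1.38 = 0.38 V.
k_p = μ_pC_ox · (W/L) = 7.5 mA/V².
Assume saturation: I_D = ½ k_p V_ov² = 0.5 × 7.5 × 0.38² = 0.542 mA, giving V_SD = V_DD − I_D R_D = 3.22 − 0.542 × 18.6 = -6.85 V.
But -6.85 V < V_ov = 0.38 V, so the device is actually in triode.
In triode I_D = k_p[V_ov V_SD − ½ V_SD²] and I_D = (V_DD − V_SD)/R_D. Equating: 69.8 V_SD² − 54.01 V_SD + 3.22 = 0, giving V_SD = 0.0651 V (the root below V_ov).
I_D = (3.22 − 0.0651) / 18.6 = 0.17 mA.

I_D = 0.170 mA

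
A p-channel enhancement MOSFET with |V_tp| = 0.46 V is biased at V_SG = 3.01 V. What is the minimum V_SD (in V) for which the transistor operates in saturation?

The boundary between triode and saturation is V_SD = V_SG − |V_tp| = V_ov.
V_ov = 3.01 − 0.46 = 2.55 V.

V_SD,sat = 2.55 V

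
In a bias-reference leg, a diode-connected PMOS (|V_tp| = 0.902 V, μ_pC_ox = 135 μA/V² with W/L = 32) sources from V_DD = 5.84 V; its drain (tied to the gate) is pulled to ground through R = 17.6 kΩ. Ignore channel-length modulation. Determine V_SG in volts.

With gate tied to drain, V_SG = V_SD ≥ V_SG − |V_tp|, so the device is in saturation.
k_p = μ_pC_ox · (W/L) = 4.32 mA/V².
KCL at the drain: ½ k_p (V_SG − |V_tp|)² = (V_DD − V_SG)/R.
Let x = V_SG − 0.902. Then 38 x² + x − 4.938 = 0, giving x = 0.347 V (positive root), so V_SG = 1.25 V.
I_D = (V_DD − V_SG)/R = (5.84 − 1.25) / 17.6 = 0.261 mA.

V_SG = 1.25 V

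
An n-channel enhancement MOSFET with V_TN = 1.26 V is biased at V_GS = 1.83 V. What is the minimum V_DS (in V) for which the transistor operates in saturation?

V_DS,sat = 0.570 V

The boundary between triode and saturation is V_DS = V_GS − V_TN = V_ov.
V_ov = 1.83 − 1.26 = 0.57 V.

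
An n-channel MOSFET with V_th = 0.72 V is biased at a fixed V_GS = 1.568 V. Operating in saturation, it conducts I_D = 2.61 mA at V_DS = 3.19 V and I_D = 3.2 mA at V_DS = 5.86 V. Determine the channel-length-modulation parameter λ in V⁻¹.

With V_GS fixed, I_D ∝ (1 + λ V_DS) in saturation, so I_D2/I_D1 = (1 + λ V_DS2)/(1 + λ V_DS1).
3.2/2.61 = 1.226 = (1 + 5.86 λ)/(1 + 3.19 λ).
Solving: λ (I_D1 V_DS2 − I_D2 V_DS1) = I_D2 − I_D1, so λ = (3.2 − 2.61) / (2.61 × 5.86 − 3.2 × 3.19) = 0.59 / 5.09 = 0.116 V⁻¹.

λ = 0.116 V⁻¹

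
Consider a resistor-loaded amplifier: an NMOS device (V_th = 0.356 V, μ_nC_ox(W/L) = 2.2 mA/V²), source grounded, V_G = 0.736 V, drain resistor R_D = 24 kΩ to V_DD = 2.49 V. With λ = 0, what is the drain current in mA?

V_GS = V_G = 0.736 V, so V_ov = 0.736 − 0.356 = 0.38 V.
Assume saturation: I_D = ½ k_n V_ov² = 0.5 × 2.2 × 0.38² = 0.159 mA, giving V_DS = V_DD − I_D R_D = 2.49 − 0.159 × 24 = -1.32 V.
But -1.32 V < V_ov = 0.38 V, so the device is actually in triode.
In triode I_D = k_n[V_ov V_DS − ½ V_DS²] and I_D = (V_DD − V_DS)/R_D. Equating: 26.4 V_DS² − 21.06 V_DS + 2.49 = 0, giving V_DS = 0.144 V (the root below V_ov).
I_D = (2.49 − 0.144) / 24 = 0.0977 mA.

I_D = 0.0977 mA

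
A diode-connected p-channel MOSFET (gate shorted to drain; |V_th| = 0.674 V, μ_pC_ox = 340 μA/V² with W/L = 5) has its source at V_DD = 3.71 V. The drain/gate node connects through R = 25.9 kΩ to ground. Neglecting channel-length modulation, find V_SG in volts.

V_SG = 1.02 V

With gate tied to drain, V_SG = V_SD ≥ V_SG − |V_th|, so the device is in saturation.
k_p = μ_pC_ox · (W/L) = 1.7 mA/V².
KCL at the drain: ½ k_p (V_SG − |V_th|)² = (V_DD − V_SG)/R.
Let x = V_SG − 0.674. Then 22 x² + x − 3.036 = 0, giving x = 0.349 V (positive root), so V_SG = 1.02 V.
I_D = (V_DD − V_SG)/R = (3.71 − 1.02) / 25.9 = 0.104 mA.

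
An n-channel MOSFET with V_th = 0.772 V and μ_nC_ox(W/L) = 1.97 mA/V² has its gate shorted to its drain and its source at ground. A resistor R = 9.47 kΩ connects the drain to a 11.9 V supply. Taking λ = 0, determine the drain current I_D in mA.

I_D = 1.07 mA

With gate tied to drain, V_GS = V_DS ≥ V_GS − V_th, so the device is in saturation.
KCL at the drain: ½ k_n (V_GS − V_th)² = (V_DD − V_GS)/R.
Let x = V_GS − 0.772. Then 9.33 x² + x − 11.13 = 0, giving x = 1.04 V (positive root), so V_GS = 1.81 V.
I_D = (V_DD − V_GS)/R = (11.9 − 1.81) / 9.47 = 1.07 mA.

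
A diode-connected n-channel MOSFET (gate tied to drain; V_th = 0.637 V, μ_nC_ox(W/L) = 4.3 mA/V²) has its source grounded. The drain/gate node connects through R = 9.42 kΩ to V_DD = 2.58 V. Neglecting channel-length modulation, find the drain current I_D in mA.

With gate tied to drain, V_GS = V_DS ≥ V_GS − V_th, so the device is in saturation.
KCL at the drain: ½ k_n (V_GS − V_th)² = (V_DD − V_GS)/R.
Let x = V_GS − 0.637. Then 20.3 x² + x − 1.943 = 0, giving x = 0.286 V (positive root), so V_GS = 0.923 V.
I_D = (V_DD − V_GS)/R = (2.58 − 0.923) / 9.42 = 0.176 mA.

I_D = 0.176 mA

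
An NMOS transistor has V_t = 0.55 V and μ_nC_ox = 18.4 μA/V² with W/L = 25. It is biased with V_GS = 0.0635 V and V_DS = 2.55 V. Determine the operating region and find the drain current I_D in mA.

V_GS = 0.0635 V < V_t = 0.55 V, so the transistor is in cutoff.

Cutoff; I_D = 0 mA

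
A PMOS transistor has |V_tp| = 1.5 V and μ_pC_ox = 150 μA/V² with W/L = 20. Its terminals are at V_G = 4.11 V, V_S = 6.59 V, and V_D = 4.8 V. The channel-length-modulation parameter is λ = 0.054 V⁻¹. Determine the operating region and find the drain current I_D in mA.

V_SG = V_S − V_G = 6.59 − 4.11 = 2.48 V; V_SD = V_S − V_D = 6.59 − 4.8 = 1.79 V.
k_p = μ_pC_ox · (W/L) = 3 mA/V².
V_ov = V_SG − |V_tp| = 2.48 − 1.5 = 0.98 V.
Since V_SD = 1.79 V ≥ V_ov = 0.98 V, the device is in saturation.
I_D = ½ k_p V_ov² (1 + λ V_SD) = 0.5 × 3 × 0.98² × (1 + 0.054 × 1.79) = 1.58 mA.

Saturation; I_D = 1.58 mA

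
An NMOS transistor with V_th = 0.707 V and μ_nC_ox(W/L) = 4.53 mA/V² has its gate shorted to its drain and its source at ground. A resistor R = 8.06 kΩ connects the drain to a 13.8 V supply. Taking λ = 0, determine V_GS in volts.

V_GS = 1.53 V

With gate tied to drain, V_GS = V_DS ≥ V_GS − V_th, so the device is in saturation.
KCL at the drain: ½ k_n (V_GS − V_th)² = (V_DD − V_GS)/R.
Let x = V_GS − 0.707. Then 18.3 x² + x − 13.09 = 0, giving x = 0.82 V (positive root), so V_GS = 1.53 V.
I_D = (V_DD − V_GS)/R = (13.8 − 1.53) / 8.06 = 1.52 mA.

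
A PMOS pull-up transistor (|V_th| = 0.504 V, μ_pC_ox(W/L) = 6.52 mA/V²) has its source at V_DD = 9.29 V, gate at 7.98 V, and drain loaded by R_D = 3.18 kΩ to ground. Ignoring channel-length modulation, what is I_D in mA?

I_D = 2.12 mA

V_SG = V_DD − V_G = 9.29 − 7.98 = 1.31 V, so V_ov = 1.31 − 0.504 = 0.806 V.
Assume saturation: I_D = ½ k_p V_ov² = 0.5 × 6.52 × 0.806² = 2.12 mA, giving V_SD = V_DD − I_D R_D = 9.29 − 2.12 × 3.18 = 2.56 V.
V_SD = 2.56 V ≥ V_ov = 0.806 V, confirming saturation.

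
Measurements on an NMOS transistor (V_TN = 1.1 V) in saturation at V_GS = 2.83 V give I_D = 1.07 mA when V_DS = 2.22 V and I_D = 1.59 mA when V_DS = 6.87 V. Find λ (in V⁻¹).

With V_GS fixed, I_D ∝ (1 + λ V_DS) in saturation, so I_D2/I_D1 = (1 + λ V_DS2)/(1 + λ V_DS1).
1.59/1.07 = 1.486 = (1 + 6.87 λ)/(1 + 2.22 λ).
Solving: λ (I_D1 V_DS2 − I_D2 V_DS1) = I_D2 − I_D1, so λ = (1.59 − 1.07) / (1.07 × 6.87 − 1.59 × 2.22) = 0.52 / 3.82 = 0.136 V⁻¹.

λ = 0.136 V⁻¹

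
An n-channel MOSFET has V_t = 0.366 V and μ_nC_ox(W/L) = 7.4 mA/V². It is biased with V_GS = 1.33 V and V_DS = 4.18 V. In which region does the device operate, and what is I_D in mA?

Saturation; I_D = 3.44 mA

V_ov = V_GS − V_t = 1.33 − 0.366 = 0.964 V.
Since V_DS = 4.18 V ≥ V_ov = 0.964 V, the device is in saturation.
I_D = ½ k_n V_ov² = 0.5 × 7.4 × 0.964² = 3.44 mA.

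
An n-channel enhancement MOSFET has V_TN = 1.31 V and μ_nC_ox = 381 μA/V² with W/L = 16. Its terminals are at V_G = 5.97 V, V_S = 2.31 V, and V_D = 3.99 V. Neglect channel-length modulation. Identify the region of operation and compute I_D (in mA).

Triode; I_D = 15.5 mA

V_GS = V_G − V_S = 5.97 − 2.31 = 3.66 V; V_DS = V_D − V_S = 3.99 − 2.31 = 1.68 V.
k_n = μ_nC_ox · (W/L) = 6.096 mA/V².
V_ov = V_GS − V_TN = 3.66 − 1.31 = 2.35 V.
Since V_DS = 1.68 V < V_ov = 2.35 V, the device is in the triode region.
I_D = k_n [V_ov · V_DS − ½ V_DS²] = 6.096 × [2.35 × 1.68 − 0.5 × 1.68²] = 15.5 mA.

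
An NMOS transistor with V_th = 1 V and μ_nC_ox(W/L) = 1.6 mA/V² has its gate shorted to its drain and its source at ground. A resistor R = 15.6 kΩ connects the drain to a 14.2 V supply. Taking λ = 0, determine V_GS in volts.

With gate tied to drain, V_GS = V_DS ≥ V_GS − V_th, so the device is in saturation.
KCL at the drain: ½ k_n (V_GS − V_th)² = (V_DD − V_GS)/R.
Let x = V_GS − 1. Then 12.5 x² + x − 13.2 = 0, giving x = 0.989 V (positive root), so V_GS = 1.99 V.
I_D = (V_DD − V_GS)/R = (14.2 − 1.99) / 15.6 = 0.783 mA.

V_GS = 1.99 V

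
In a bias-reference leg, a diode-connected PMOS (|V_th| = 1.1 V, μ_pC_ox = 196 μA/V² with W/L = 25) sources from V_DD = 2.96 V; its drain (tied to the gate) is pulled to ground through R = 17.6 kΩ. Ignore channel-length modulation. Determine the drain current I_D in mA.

With gate tied to drain, V_SG = V_SD ≥ V_SG − |V_th|, so the device is in saturation.
k_p = μ_pC_ox · (W/L) = 4.9 mA/V².
KCL at the drain: ½ k_p (V_SG − |V_th|)² = (V_DD − V_SG)/R.
Let x = V_SG − 1.1. Then 43.1 x² + x − 1.86 = 0, giving x = 0.196 V (positive root), so V_SG = 1.3 V.
I_D = (V_DD − V_SG)/R = (2.96 − 1.3) / 17.6 = 0.0945 mA.

I_D = 0.0945 mA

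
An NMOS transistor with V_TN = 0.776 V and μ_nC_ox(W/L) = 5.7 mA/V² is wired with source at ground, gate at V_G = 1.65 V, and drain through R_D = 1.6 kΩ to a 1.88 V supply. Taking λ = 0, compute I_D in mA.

V_GS = V_G = 1.65 V, so V_ov = 1.65 − 0.776 = 0.874 V.
Assume saturation: I_D = ½ k_n V_ov² = 0.5 × 5.7 × 0.874² = 2.18 mA, giving V_DS = V_DD − I_D R_D = 1.88 − 2.18 × 1.6 = -1.6 V.
But -1.6 V < V_ov = 0.874 V, so the device is actually in triode.
In triode I_D = k_n[V_ov V_DS − ½ V_DS²] and I_D = (V_DD − V_DS)/R_D. Equating: 4.56 V_DS² − 8.971 V_DS + 1.88 = 0, giving V_DS = 0.238 V (the root below V_ov).
I_D = (1.88 − 0.238) / 1.6 = 1.03 mA.

I_D = 1.03 mA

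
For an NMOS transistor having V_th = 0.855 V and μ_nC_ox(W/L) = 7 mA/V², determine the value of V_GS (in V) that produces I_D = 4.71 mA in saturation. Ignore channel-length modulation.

V_GS = 2.02 V

In saturation I_D = ½ k_n (V_GS − V_th)², so V_GS − V_th = √(2 I_D / k_n) = √(2 × 4.71 / 7) = 1.16 V.
V_GS = 0.855 + 1.16 = 2.02 V.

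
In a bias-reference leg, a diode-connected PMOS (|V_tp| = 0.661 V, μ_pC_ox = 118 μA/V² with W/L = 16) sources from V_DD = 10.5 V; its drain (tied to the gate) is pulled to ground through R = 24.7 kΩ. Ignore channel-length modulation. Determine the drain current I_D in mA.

I_D = 0.373 mA

With gate tied to drain, V_SG = V_SD ≥ V_SG − |V_tp|, so the device is in saturation.
k_p = μ_pC_ox · (W/L) = 1.888 mA/V².
KCL at the drain: ½ k_p (V_SG − |V_tp|)² = (V_DD − V_SG)/R.
Let x = V_SG − 0.661. Then 23.3 x² + x − 9.839 = 0, giving x = 0.629 V (positive root), so V_SG = 1.29 V.
I_D = (V_DD − V_SG)/R = (10.5 − 1.29) / 24.7 = 0.373 mA.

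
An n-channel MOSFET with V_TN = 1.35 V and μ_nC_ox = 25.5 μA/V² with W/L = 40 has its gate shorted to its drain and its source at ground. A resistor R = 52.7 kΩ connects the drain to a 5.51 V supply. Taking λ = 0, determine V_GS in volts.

With gate tied to drain, V_GS = V_DS ≥ V_GS − V_TN, so the device is in saturation.
k_n = μ_nC_ox · (W/L) = 1.02 mA/V².
KCL at the drain: ½ k_n (V_GS − V_TN)² = (V_DD − V_GS)/R.
Let x = V_GS − 1.35. Then 26.9 x² + x − 4.16 = 0, giving x = 0.375 V (positive root), so V_GS = 1.73 V.
I_D = (V_DD − V_GS)/R = (5.51 − 1.73) / 52.7 = 0.0718 mA.

V_GS = 1.73 V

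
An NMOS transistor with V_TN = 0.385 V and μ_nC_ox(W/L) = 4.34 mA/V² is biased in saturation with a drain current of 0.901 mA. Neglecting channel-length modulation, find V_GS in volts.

In saturation I_D = ½ k_n (V_GS − V_TN)², so V_GS − V_TN = √(2 I_D / k_n) = √(2 × 0.901 / 4.34) = 0.644 V.
V_GS = 0.385 + 0.644 = 1.03 V.

V_GS = 1.03 V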